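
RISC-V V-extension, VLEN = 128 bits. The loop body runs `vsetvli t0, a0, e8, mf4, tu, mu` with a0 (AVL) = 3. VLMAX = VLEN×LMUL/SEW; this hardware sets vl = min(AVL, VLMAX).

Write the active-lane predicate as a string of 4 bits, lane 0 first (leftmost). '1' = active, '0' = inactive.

VLMAX = VLEN×LMUL/SEW = 128×1/4/8 = 4
vl ← min(3, 4) = 3
bits (lane 0 leftmost): 1110

predicate = 1110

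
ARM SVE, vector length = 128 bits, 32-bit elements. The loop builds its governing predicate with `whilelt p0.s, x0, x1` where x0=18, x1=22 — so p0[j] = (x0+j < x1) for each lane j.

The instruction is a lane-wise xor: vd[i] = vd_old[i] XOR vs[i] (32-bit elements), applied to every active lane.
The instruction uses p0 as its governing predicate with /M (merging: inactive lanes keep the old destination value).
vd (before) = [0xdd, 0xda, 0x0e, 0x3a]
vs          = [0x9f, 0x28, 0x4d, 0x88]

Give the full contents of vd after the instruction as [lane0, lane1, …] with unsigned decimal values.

vd = [66, 242, 67, 178]

lane count: 128 div 32 = 4
active while 18+j < 22, i.e. j ∈ [0,4) capped at 4 ⇒ 4
lane  0: xor(0xdd,0x9f) ⇒ 0x42
lane  1: xor(0xda,0x28) ⇒ 0xf2
lane  2: xor(0x0e,0x4d) ⇒ 0x43
lane  3: xor(0x3a,0x88) ⇒ 0xb2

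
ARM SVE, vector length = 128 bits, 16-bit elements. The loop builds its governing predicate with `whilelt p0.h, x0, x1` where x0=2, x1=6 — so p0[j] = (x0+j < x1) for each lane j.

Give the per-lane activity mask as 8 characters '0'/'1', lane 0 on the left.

predicate = 11110000

128-bit reg / 16-bit elem → 8 lanes
active while 2+j < 6, i.e. j ∈ [0,4) capped at 8 ⇒ 4
bits (lane 0 leftmost): 11110000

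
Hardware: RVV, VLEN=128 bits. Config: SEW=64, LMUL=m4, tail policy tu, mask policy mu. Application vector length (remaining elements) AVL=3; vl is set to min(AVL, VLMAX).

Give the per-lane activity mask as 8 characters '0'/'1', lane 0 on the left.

VLMAX = (128 × 4) / 64 = 8 lanes
vl = min(AVL, VLMAX) = min(3, 8) = 3
bits (lane 0 leftmost): 11100000

predicate = 11100000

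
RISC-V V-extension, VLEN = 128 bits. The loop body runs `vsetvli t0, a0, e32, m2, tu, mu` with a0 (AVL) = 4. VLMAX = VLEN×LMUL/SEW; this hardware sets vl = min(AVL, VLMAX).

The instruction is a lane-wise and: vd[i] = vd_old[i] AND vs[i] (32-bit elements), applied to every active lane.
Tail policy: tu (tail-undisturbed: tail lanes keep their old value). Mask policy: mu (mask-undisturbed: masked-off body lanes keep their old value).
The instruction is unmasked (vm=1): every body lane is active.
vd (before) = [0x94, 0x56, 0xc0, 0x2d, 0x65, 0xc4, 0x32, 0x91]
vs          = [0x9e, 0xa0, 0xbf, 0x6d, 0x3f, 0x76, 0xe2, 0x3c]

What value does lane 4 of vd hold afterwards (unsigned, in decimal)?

VLMAX = (128 × 2) / 32 = 8 lanes
vl ← min(4, 8) = 4
[0] and(0x94,0x9e) = 0x94
[1] and(0x56,0xa0) = 0x00
[2] and(0xc0,0xbf) = 0x80
[3] and(0x2d,0x6d) = 0x2d
[4] tail/keep = 0x65
[5] tail/keep = 0xc4
[6] tail/keep = 0x32
[7] tail/keep = 0x91

vd[4] = 101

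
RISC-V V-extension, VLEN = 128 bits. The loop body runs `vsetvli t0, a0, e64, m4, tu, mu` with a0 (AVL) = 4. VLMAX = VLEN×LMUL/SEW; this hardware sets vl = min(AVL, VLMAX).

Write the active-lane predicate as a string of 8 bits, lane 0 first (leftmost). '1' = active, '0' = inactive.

predicate = 11110000

VLMAX = (128 × 4) / 64 = 8 lanes
vl ← min(4, 8) = 4
bits (lane 0 leftmost): 11110000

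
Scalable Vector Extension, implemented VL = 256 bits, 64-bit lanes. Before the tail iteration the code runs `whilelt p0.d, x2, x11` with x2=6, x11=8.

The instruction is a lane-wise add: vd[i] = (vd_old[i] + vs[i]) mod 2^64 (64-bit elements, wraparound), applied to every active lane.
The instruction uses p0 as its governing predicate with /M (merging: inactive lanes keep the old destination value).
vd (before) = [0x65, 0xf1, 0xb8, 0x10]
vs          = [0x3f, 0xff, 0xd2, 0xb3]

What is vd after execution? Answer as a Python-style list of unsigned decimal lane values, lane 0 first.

256-bit reg / 64-bit elem → 4 lanes
p0[j] = (6+j < 8); true for j=0..1 → 2 lanes set
  i=0: add(0x65,0x3f) → 164
  i=1: add(0xf1,0xff) → 496
  i=2: tail/keep → 184
  i=3: tail/keep → 16

vd = [164, 496, 184, 16]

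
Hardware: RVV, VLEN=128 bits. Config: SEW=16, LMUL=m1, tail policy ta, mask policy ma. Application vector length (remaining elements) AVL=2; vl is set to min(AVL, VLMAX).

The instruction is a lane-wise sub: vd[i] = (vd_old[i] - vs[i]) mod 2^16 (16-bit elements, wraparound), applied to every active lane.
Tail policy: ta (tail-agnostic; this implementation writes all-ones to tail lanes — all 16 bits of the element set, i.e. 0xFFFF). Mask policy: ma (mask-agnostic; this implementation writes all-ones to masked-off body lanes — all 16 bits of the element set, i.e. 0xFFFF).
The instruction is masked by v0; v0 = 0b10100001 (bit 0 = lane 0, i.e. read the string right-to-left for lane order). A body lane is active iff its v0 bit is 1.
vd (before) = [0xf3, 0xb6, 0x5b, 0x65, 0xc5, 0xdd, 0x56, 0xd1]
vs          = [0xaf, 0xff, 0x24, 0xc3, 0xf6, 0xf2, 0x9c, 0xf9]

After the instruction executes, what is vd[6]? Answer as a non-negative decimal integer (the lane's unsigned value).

vd[6] = 65535

lanes per group: 128·1/16 = 8
vl = min(AVL, VLMAX) = min(2, 8) = 2
lane  0: sub(0xf3,0xaf) ⇒ 0x44
lane  1: mask-off/ones ⇒ 0xffff
lane  2: tail/ones ⇒ 0xffff
lane  3: tail/ones ⇒ 0xffff
lane  4: tail/ones ⇒ 0xffff
lane  5: tail/ones ⇒ 0xffff
lane  6: tail/ones ⇒ 0xffff
lane  7: tail/ones ⇒ 0xffff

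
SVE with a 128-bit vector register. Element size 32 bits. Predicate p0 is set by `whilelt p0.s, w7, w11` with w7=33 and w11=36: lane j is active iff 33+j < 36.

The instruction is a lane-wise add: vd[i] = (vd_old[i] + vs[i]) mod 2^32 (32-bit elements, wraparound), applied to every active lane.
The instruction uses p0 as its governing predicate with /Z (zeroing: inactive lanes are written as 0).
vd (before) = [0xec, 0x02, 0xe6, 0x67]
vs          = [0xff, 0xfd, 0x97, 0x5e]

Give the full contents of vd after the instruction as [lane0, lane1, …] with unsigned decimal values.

128-bit reg / 32-bit elem → 4 lanes
whilelt: lane j active iff 33+j < 36 → j < 3 → 3 active
  i=0: add(0xec,0xff) → 491
  i=1: add(0x02,0xfd) → 255
  i=2: add(0xe6,0x97) → 381
  i=3: tail/zero → 0

vd = [491, 255, 381, 0]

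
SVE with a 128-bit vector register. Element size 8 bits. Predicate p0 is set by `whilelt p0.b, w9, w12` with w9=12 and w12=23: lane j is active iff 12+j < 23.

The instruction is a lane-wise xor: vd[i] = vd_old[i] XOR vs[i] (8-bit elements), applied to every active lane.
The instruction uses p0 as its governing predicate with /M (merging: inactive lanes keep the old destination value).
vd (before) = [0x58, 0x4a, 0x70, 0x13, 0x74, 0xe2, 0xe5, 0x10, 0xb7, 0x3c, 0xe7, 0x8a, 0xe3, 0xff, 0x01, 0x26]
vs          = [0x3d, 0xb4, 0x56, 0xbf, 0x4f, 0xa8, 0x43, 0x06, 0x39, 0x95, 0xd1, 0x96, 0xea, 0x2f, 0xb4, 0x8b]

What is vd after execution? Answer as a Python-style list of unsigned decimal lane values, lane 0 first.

128-bit reg / 8-bit elem → 16 lanes
whilelt: lane j active iff 12+j < 23 → j < 11 → 11 active
  i=0: xor(0x58,0x3d) → 101
  i=1: xor(0x4a,0xb4) → 254
  i=2: xor(0x70,0x56) → 38
  i=3: xor(0x13,0xbf) → 172
  i=4: xor(0x74,0x4f) → 59
  i=5: xor(0xe2,0xa8) → 74
  i=6: xor(0xe5,0x43) → 166
  i=7: xor(0x10,0x06) → 22
  i=8: xor(0xb7,0x39) → 142
  i=9: xor(0x3c,0x95) → 169
  i=10: xor(0xe7,0xd1) → 54
  i=11: tail/keep → 138
  i=12: tail/keep → 227
  i=13: tail/keep → 255
  i=14: tail/keep → 1
  i=15: tail/keep → 38

vd = [101, 254, 38, 172, 59, 74, 166, 22, 142, 169, 54, 138, 227, 255, 1, 38]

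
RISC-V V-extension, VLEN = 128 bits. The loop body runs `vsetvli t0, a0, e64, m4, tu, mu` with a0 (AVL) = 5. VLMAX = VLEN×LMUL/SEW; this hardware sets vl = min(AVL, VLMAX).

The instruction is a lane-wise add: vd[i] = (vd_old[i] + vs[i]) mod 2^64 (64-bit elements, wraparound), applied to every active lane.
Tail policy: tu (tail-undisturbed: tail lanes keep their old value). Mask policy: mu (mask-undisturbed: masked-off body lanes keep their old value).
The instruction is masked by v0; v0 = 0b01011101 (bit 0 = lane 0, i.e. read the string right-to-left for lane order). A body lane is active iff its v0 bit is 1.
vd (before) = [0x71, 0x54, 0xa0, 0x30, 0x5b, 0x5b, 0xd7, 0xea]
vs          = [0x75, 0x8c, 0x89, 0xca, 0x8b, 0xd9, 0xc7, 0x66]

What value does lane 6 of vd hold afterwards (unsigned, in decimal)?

VLMAX = VLEN×LMUL/SEW = 128×4/64 = 8
vl = min(AVL, VLMAX) = min(5, 8) = 5
vd[0] add(0x71,0x75) -> 0xe6
vd[1] mask-off/keep -> 0x54
vd[2] add(0xa0,0x89) -> 0x129
vd[3] add(0x30,0xca) -> 0xfa
vd[4] add(0x5b,0x8b) -> 0xe6
vd[5] tail/keep -> 0x5b
vd[6] tail/keep -> 0xd7
vd[7] tail/keep -> 0xea

vd[6] = 215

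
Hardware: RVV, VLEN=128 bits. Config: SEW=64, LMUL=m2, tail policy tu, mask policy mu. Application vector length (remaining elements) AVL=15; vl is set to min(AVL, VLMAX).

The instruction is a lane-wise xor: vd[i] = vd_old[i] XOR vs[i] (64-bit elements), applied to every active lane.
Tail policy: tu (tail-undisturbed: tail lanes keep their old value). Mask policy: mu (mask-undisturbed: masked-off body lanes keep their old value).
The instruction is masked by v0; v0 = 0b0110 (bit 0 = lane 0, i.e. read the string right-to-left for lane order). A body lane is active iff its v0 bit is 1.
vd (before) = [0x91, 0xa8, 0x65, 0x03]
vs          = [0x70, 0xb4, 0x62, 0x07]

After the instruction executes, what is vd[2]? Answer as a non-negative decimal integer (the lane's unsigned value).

VLMAX = (128 × 2) / 64 = 4 lanes
AVL=15 > VLMAX=4, so vl = 4
[0] mask-off/keep = 0x91
[1] xor(0xa8,0xb4) = 0x1c
[2] xor(0x65,0x62) = 0x07
[3] mask-off/keep = 0x03

vd[2] = 7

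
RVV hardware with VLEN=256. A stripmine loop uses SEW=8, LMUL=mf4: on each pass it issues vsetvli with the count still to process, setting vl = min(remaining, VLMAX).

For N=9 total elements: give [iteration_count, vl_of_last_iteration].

[iterations, last_vl] = [2, 1]

VLMAX = VLEN×LMUL/SEW = 256×1/4/8 = 8
N=9: ⌈9/8⌉ = 2 iters; last vl = 9 − 1×8 = 1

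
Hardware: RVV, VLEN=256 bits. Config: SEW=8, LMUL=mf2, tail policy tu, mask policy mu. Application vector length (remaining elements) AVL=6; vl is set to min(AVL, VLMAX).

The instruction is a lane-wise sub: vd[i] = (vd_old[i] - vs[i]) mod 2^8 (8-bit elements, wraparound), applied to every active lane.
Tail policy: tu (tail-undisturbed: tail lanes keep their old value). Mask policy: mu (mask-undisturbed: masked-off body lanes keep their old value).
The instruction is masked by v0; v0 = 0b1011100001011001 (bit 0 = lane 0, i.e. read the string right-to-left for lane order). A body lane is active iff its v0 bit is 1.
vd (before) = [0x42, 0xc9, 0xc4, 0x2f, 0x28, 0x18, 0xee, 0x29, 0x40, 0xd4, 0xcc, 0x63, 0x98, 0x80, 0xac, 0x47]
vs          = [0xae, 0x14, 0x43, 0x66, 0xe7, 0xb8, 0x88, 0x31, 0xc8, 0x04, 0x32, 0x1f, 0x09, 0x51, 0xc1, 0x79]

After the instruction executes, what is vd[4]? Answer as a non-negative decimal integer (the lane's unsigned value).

vd[4] = 65

lanes per group: 256·1/2/8 = 16
vl ← min(6, 16) = 6
lane  0: sub(0x42,0xae) ⇒ 0x94
lane  1: mask-off/keep ⇒ 0xc9
lane  2: mask-off/keep ⇒ 0xc4
lane  3: sub(0x2f,0x66) ⇒ 0xc9
lane  4: sub(0x28,0xe7) ⇒ 0x41
lane  5: mask-off/keep ⇒ 0x18
lane  6: tail/keep ⇒ 0xee
lane  7: tail/keep ⇒ 0x29
lane  8: tail/keep ⇒ 0x40
lane  9: tail/keep ⇒ 0xd4
lane 10: tail/keep ⇒ 0xcc
lane 11: tail/keep ⇒ 0x63
lane 12: tail/keep ⇒ 0x98
lane 13: tail/keep ⇒ 0x80
lane 14: tail/keep ⇒ 0xac
lane 15: tail/keep ⇒ 0x47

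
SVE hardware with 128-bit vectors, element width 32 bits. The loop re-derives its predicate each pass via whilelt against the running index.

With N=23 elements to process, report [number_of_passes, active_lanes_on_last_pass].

[iterations, last_vl] = [6, 3]

register lanes = 128/32 = 4
iterations = ceil(23/4) = 6; final-pass vl = 3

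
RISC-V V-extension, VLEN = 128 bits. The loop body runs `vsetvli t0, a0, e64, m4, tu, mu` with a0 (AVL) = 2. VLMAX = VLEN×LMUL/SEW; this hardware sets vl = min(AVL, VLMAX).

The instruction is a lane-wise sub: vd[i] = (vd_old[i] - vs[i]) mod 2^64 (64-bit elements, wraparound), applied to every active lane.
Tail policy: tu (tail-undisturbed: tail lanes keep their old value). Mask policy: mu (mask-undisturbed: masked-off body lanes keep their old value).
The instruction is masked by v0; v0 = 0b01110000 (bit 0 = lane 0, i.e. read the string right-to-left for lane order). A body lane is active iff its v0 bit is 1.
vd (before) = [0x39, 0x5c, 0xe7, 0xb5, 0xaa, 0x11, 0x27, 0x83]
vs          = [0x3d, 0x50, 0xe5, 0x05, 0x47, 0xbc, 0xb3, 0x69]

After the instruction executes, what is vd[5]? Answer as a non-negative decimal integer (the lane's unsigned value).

vd[5] = 17

VLMAX = VLEN×LMUL/SEW = 128×4/64 = 8
vl ← min(2, 8) = 2
vd[0] mask-off/keep -> 0x39
vd[1] mask-off/keep -> 0x5c
vd[2] tail/keep -> 0xe7
vd[3] tail/keep -> 0xb5
vd[4] tail/keep -> 0xaa
vd[5] tail/keep -> 0x11
vd[6] tail/keep -> 0x27
vd[7] tail/keep -> 0x83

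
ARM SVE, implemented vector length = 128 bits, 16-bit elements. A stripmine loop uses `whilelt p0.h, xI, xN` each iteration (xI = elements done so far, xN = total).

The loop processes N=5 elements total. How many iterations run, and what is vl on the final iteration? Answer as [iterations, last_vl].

[iterations, last_vl] = [1, 5]

128-bit reg / 16-bit elem → 8 lanes
iterations = ceil(5/8) = 1; final-pass vl = 5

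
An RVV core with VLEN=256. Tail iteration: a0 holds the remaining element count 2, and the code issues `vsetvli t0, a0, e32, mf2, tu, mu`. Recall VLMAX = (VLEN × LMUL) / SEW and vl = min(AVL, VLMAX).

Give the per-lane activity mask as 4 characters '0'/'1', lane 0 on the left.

VLMAX = (256 × 1/2) / 32 = 4 lanes
vl = min(AVL, VLMAX) = min(2, 4) = 2
bits (lane 0 leftmost): 1100

predicate = 1100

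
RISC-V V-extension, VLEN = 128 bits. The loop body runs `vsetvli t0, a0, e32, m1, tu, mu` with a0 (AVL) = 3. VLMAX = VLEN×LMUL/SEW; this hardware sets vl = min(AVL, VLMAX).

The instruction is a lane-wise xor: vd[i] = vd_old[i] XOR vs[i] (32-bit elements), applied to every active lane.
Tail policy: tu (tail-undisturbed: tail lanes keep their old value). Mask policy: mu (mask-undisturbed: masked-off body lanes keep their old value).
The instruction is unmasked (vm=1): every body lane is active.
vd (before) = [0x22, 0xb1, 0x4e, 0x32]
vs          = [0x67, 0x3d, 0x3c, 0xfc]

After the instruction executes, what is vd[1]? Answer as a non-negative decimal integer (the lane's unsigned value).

VLMAX = VLEN×LMUL/SEW = 128×1/32 = 4
vl = min(AVL, VLMAX) = min(3, 4) = 3
  i=0: xor(0x22,0x67) → 69
  i=1: xor(0xb1,0x3d) → 140
  i=2: xor(0x4e,0x3c) → 114
  i=3: tail/keep → 50

vd[1] = 140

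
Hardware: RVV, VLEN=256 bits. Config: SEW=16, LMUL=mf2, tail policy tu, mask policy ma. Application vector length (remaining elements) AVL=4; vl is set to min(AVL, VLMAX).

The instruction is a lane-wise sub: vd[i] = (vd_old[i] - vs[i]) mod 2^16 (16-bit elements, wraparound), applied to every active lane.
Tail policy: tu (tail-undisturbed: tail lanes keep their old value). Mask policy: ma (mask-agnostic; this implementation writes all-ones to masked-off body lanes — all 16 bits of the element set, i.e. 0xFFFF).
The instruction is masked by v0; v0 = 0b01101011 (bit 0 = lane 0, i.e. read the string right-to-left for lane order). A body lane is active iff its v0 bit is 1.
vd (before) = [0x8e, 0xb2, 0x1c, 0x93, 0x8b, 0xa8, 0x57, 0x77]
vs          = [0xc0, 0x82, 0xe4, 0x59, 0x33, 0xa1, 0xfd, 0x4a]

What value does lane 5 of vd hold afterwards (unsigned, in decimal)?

vd[5] = 168

VLMAX = (256 × 1/2) / 16 = 8 lanes
vl = min(AVL, VLMAX) = min(4, 8) = 4
  i=0: sub(0x8e,0xc0) → 65486
  i=1: sub(0xb2,0x82) → 48
  i=2: mask-off/ones → 65535
  i=3: sub(0x93,0x59) → 58
  i=4: tail/keep → 139
  i=5: tail/keep → 168
  i=6: tail/keep → 87
  i=7: tail/keep → 119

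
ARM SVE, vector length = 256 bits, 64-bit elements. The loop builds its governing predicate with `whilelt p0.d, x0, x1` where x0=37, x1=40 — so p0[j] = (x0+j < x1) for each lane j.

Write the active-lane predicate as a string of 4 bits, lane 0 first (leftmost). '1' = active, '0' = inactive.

lane count: 256 div 64 = 4
active while 37+j < 40, i.e. j ∈ [0,3) capped at 4 ⇒ 3
bits (lane 0 leftmost): 1110

predicate = 1110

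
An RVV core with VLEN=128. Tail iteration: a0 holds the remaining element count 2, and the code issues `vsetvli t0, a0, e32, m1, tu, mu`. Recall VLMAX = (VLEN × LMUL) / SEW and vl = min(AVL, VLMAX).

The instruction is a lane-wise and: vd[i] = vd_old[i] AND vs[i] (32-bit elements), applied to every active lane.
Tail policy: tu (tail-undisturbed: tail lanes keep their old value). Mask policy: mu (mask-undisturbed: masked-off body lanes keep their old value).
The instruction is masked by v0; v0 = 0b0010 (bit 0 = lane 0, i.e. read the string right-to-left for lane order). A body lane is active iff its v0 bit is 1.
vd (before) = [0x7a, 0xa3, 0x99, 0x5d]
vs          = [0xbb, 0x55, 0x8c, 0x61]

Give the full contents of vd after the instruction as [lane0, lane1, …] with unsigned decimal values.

VLMAX = (128 × 1) / 32 = 4 lanes
AVL=2 ≤ VLMAX=4, so vl = 2
  i=0: mask-off/keep → 122
  i=1: and(0xa3,0x55) → 1
  i=2: tail/keep → 153
  i=3: tail/keep → 93

vd = [122, 1, 153, 93]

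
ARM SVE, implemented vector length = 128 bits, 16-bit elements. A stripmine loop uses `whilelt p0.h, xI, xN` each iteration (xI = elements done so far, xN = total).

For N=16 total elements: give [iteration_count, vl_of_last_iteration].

128-bit reg / 16-bit elem → 8 lanes
16 elements at 8/iter → 2 passes, remainder 8 on the last

[iterations, last_vl] = [2, 8]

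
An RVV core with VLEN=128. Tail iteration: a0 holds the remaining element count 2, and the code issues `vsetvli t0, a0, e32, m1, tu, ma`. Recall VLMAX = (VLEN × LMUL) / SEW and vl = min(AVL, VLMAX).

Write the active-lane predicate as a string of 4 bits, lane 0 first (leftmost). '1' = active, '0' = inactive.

predicate = 1100

VLMAX = (128 × 1) / 32 = 4 lanes
vl ← min(2, 4) = 2
bits (lane 0 leftmost): 1100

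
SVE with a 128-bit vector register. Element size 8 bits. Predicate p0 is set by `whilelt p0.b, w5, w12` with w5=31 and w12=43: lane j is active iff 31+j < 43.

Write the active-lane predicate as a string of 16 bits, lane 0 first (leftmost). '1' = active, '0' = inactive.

predicate = 1111111111110000

lane count: 128 div 8 = 16
whilelt: lane j active iff 31+j < 43 → j < 12 → 12 active
bits (lane 0 leftmost): 1111111111110000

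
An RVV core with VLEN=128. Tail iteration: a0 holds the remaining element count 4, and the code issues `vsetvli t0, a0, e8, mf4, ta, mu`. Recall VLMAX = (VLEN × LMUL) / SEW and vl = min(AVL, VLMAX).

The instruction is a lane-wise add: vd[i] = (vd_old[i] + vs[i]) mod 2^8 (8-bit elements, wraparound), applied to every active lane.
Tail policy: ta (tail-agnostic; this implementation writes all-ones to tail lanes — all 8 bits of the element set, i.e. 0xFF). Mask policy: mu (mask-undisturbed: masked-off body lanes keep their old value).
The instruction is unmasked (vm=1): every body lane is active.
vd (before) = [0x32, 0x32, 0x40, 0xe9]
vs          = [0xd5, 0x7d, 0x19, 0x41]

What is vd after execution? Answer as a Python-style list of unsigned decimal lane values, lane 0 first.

vd = [7, 175, 89, 42]

VLMAX = (128 × 1/4) / 8 = 4 lanes
vl ← min(4, 4) = 4
  i=0: add(0x32,0xd5) → 7
  i=1: add(0x32,0x7d) → 175
  i=2: add(0x40,0x19) → 89
  i=3: add(0xe9,0x41) → 42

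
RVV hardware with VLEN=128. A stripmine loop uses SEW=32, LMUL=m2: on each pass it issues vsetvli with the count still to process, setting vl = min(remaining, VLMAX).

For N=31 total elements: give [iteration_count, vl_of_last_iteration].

lanes per group: 128·2/32 = 8
N=31: ⌈31/8⌉ = 4 iters; last vl = 31 − 3×8 = 7

[iterations, last_vl] = [4, 7]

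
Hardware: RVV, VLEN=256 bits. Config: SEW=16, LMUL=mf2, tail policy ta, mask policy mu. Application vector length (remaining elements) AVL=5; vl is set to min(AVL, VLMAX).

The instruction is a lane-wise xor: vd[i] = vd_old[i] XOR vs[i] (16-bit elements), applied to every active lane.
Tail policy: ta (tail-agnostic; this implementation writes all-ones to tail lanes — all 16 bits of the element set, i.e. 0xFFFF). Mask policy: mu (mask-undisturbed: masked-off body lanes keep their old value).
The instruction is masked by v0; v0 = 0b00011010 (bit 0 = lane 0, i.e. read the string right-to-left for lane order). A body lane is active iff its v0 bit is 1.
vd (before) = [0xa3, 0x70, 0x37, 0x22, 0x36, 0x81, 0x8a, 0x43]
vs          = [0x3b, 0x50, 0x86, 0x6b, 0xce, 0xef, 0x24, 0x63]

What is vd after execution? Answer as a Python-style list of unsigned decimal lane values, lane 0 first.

VLMAX = (256 × 1/2) / 16 = 8 lanes
vl ← min(5, 8) = 5
  i=0: mask-off/keep → 163
  i=1: xor(0x70,0x50) → 32
  i=2: mask-off/keep → 55
  i=3: xor(0x22,0x6b) → 73
  i=4: xor(0x36,0xce) → 248
  i=5: tail/ones → 65535
  i=6: tail/ones → 65535
  i=7: tail/ones → 65535

vd = [163, 32, 55, 73, 248, 65535, 65535, 65535]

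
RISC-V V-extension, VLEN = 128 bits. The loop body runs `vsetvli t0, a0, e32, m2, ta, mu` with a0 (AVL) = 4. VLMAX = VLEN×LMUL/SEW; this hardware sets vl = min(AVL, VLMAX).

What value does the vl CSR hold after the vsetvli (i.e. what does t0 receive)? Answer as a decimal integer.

lanes per group: 128·2/32 = 8
vl ← min(4, 8) = 4

vl = 4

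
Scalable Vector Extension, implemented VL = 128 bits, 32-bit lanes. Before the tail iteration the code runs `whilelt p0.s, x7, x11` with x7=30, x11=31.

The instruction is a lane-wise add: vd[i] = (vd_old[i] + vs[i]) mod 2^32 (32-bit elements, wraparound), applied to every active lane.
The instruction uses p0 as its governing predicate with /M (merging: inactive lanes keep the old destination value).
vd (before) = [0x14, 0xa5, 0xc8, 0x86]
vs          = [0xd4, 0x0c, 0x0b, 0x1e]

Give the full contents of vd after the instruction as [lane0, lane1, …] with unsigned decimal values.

vd = [232, 165, 200, 134]

register lanes = 128/32 = 4
whilelt: lane j active iff 30+j < 31 → j < 1 → 1 active
  i=0: add(0x14,0xd4) → 232
  i=1: tail/keep → 165
  i=2: tail/keep → 200
  i=3: tail/keep → 134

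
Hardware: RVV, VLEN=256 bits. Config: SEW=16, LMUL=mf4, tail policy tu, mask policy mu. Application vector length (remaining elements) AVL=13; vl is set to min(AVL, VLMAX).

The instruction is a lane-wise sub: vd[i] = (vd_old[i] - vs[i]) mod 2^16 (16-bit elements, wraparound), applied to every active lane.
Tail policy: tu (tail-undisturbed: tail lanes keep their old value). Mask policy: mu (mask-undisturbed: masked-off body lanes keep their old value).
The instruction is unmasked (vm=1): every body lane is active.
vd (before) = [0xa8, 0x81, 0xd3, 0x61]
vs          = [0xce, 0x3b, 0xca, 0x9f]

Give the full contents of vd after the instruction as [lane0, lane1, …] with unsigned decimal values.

vd = [65498, 70, 9, 65474]

VLMAX = (256 × 1/4) / 16 = 4 lanes
vl = min(AVL, VLMAX) = min(13, 4) = 4
lane  0: sub(0xa8,0xce) ⇒ 0xffda
lane  1: sub(0x81,0x3b) ⇒ 0x46
lane  2: sub(0xd3,0xca) ⇒ 0x09
lane  3: sub(0x61,0x9f) ⇒ 0xffc2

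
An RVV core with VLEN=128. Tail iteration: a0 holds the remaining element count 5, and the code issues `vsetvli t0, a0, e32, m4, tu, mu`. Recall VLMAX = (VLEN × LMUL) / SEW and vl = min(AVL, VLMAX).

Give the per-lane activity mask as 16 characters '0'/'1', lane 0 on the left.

VLMAX = VLEN×LMUL/SEW = 128×4/32 = 16
vl = min(AVL, VLMAX) = min(5, 16) = 5
bits (lane 0 leftmost): 1111100000000000

predicate = 1111100000000000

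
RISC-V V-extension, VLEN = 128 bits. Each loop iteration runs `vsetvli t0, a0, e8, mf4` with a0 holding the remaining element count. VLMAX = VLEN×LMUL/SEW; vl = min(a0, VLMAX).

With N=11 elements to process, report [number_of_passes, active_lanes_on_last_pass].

VLMAX = VLEN×LMUL/SEW = 128×1/4/8 = 4
11 elements at 4/iter → 3 passes, remainder 3 on the last

[iterations, last_vl] = [3, 3]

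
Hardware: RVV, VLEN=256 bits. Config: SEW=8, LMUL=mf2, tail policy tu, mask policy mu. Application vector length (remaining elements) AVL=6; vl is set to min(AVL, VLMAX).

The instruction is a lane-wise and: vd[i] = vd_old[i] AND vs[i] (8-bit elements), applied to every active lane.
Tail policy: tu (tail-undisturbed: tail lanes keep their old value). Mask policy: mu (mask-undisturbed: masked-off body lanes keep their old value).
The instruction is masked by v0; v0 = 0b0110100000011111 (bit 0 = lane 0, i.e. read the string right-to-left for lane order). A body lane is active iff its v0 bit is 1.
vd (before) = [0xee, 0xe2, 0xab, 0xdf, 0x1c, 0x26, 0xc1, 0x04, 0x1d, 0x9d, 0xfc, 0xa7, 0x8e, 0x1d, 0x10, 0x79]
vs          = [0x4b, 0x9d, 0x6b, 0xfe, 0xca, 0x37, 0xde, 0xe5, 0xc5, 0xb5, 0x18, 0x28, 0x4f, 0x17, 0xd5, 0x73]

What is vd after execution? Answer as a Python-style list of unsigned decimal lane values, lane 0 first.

VLMAX = VLEN×LMUL/SEW = 256×1/2/8 = 16
AVL=6 ≤ VLMAX=16, so vl = 6
  i=0: and(0xee,0x4b) → 74
  i=1: and(0xe2,0x9d) → 128
  i=2: and(0xab,0x6b) → 43
  i=3: and(0xdf,0xfe) → 222
  i=4: and(0x1c,0xca) → 8
  i=5: mask-off/keep → 38
  i=6: tail/keep → 193
  i=7: tail/keep → 4
  i=8: tail/keep → 29
  i=9: tail/keep → 157
  i=10: tail/keep → 252
  i=11: tail/keep → 167
  i=12: tail/keep → 142
  i=13: tail/keep → 29
  i=14: tail/keep → 16
  i=15: tail/keep → 121

vd = [74, 128, 43, 222, 8, 38, 193, 4, 29, 157, 252, 167, 142, 29, 16, 121]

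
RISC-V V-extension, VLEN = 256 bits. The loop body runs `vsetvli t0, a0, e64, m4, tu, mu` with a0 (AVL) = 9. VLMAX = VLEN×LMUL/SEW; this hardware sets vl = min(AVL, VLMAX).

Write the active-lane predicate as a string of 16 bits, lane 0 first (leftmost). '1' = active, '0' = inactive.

lanes per group: 256·4/64 = 16
vl ← min(9, 16) = 9
bits (lane 0 leftmost): 1111111110000000

predicate = 1111111110000000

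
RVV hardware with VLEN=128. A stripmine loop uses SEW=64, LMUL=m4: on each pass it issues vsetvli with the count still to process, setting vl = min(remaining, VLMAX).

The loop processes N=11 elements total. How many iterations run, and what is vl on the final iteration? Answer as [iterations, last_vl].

[iterations, last_vl] = [2, 3]

lanes per group: 128·4/64 = 8
N=11: ⌈11/8⌉ = 2 iters; last vl = 11 − 1×8 = 3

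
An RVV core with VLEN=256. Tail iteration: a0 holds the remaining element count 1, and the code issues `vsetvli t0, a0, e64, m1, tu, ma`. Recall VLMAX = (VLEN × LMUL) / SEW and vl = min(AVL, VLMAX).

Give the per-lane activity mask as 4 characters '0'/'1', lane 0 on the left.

predicate = 1000

VLMAX = (256 × 1) / 64 = 4 lanes
vl ← min(1, 4) = 1
bits (lane 0 leftmost): 1000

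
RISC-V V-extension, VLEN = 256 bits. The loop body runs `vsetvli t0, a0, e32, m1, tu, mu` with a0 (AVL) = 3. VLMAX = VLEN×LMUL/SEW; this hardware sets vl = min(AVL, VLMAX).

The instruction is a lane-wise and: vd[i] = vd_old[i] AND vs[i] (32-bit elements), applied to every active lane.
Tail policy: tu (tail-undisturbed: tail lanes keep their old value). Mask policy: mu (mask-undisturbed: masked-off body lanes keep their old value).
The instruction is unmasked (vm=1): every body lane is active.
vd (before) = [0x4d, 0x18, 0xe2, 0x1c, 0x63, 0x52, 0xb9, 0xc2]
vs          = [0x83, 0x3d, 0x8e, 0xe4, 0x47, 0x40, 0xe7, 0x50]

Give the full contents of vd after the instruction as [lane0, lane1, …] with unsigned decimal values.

VLMAX = (256 × 1) / 32 = 8 lanes
vl = min(AVL, VLMAX) = min(3, 8) = 3
  i=0: and(0x4d,0x83) → 1
  i=1: and(0x18,0x3d) → 24
  i=2: and(0xe2,0x8e) → 130
  i=3: tail/keep → 28
  i=4: tail/keep → 99
  i=5: tail/keep → 82
  i=6: tail/keep → 185
  i=7: tail/keep → 194

vd = [1, 24, 130, 28, 99, 82, 185, 194]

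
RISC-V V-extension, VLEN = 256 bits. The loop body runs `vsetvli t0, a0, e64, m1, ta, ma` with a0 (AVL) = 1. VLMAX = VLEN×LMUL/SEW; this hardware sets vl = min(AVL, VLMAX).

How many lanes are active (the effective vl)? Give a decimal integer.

VLMAX = (256 × 1) / 64 = 4 lanes
vl = min(AVL, VLMAX) = min(1, 4) = 1

vl = 1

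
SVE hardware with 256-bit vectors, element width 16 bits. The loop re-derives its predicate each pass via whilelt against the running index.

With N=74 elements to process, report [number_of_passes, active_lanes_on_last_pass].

[iterations, last_vl] = [5, 10]

register lanes = 256/16 = 16
iterations = ceil(74/16) = 5; final-pass vl = 10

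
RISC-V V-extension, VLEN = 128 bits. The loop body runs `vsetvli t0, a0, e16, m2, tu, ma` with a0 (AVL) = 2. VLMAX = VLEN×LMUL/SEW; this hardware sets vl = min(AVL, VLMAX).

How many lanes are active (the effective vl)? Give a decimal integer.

VLMAX = VLEN×LMUL/SEW = 128×2/16 = 16
vl = min(AVL, VLMAX) = min(2, 16) = 2

vl = 2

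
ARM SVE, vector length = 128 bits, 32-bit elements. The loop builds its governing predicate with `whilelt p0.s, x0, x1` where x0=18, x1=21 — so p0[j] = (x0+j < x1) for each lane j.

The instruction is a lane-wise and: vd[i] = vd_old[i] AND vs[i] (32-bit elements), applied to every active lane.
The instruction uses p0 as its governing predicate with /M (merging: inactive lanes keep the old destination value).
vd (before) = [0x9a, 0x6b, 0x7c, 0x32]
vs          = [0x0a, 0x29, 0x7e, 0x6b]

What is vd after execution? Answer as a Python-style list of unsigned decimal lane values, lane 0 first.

register lanes = 128/32 = 4
p0[j] = (18+j < 21); true for j=0..2 → 3 lanes set
  i=0: and(0x9a,0x0a) → 10
  i=1: and(0x6b,0x29) → 41
  i=2: and(0x7c,0x7e) → 124
  i=3: tail/keep → 50

vd = [10, 41, 124, 50]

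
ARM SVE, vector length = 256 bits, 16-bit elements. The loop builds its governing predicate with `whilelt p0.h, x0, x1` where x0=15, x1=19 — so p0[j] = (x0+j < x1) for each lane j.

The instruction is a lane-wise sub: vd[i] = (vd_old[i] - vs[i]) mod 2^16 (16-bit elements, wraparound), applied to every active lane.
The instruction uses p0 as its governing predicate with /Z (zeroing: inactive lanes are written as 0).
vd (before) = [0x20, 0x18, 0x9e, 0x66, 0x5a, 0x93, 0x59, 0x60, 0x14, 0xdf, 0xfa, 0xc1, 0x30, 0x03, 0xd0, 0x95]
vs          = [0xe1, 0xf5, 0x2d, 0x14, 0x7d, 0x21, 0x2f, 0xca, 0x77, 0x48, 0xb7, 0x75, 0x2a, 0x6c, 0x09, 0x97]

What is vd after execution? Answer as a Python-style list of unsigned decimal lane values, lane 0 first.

register lanes = 256/16 = 16
whilelt: lane j active iff 15+j < 19 → j < 4 → 4 active
  i=0: sub(0x20,0xe1) → 65343
  i=1: sub(0x18,0xf5) → 65315
  i=2: sub(0x9e,0x2d) → 113
  i=3: sub(0x66,0x14) → 82
  i=4: tail/zero → 0
  i=5: tail/zero → 0
  i=6: tail/zero → 0
  i=7: tail/zero → 0
  i=8: tail/zero → 0
  i=9: tail/zero → 0
  i=10: tail/zero → 0
  i=11: tail/zero → 0
  i=12: tail/zero → 0
  i=13: tail/zero → 0
  i=14: tail/zero → 0
  i=15: tail/zero → 0

vd = [65343, 65315, 113, 82, 0, 0, 0, 0, 0, 0, 0, 0, 0, 0, 0, 0]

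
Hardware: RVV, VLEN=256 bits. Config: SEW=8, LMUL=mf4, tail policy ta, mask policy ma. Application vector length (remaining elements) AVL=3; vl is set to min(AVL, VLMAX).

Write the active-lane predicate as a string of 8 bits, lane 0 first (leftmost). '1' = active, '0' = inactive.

predicate = 11100000

VLMAX = VLEN×LMUL/SEW = 256×1/4/8 = 8
vl ← min(3, 8) = 3
bits (lane 0 leftmost): 11100000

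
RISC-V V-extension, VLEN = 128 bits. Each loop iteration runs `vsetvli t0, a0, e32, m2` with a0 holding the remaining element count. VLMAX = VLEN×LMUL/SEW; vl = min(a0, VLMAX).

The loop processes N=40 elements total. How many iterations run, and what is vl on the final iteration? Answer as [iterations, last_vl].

VLMAX = VLEN×LMUL/SEW = 128×2/32 = 8
iterations = ceil(40/8) = 5; final-pass vl = 8

[iterations, last_vl] = [5, 8]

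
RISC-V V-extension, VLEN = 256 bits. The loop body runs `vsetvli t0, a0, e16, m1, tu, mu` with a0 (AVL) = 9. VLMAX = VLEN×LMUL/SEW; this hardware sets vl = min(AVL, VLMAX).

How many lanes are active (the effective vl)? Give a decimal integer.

lanes per group: 256·1/16 = 16
AVL=9 ≤ VLMAX=16, so vl = 9

vl = 9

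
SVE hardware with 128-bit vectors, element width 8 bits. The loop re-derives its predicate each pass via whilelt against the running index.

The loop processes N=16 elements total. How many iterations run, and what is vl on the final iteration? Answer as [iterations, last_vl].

[iterations, last_vl] = [1, 16]

register lanes = 128/8 = 16
16 elements at 16/iter → 1 passes, remainder 16 on the last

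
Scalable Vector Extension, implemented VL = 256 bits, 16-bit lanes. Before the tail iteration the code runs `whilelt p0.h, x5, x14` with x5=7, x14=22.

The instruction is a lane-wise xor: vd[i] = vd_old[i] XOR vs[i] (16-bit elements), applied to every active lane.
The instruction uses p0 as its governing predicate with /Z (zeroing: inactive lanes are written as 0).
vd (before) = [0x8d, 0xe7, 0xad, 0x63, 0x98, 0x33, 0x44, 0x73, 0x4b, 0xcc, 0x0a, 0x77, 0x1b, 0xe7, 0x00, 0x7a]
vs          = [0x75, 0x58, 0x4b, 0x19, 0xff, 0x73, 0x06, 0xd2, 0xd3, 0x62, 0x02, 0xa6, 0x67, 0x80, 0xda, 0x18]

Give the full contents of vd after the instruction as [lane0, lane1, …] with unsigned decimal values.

vd = [248, 191, 230, 122, 103, 64, 66, 161, 152, 174, 8, 209, 124, 103, 218, 0]

register lanes = 256/16 = 16
whilelt: lane j active iff 7+j < 22 → j < 15 → 15 active
[0] xor(0x8d,0x75) = 0xf8
[1] xor(0xe7,0x58) = 0xbf
[2] xor(0xad,0x4b) = 0xe6
[3] xor(0x63,0x19) = 0x7a
[4] xor(0x98,0xff) = 0x67
[5] xor(0x33,0x73) = 0x40
[6] xor(0x44,0x06) = 0x42
[7] xor(0x73,0xd2) = 0xa1
[8] xor(0x4b,0xd3) = 0x98
[9] xor(0xcc,0x62) = 0xae
[10] xor(0x0a,0x02) = 0x08
[11] xor(0x77,0xa6) = 0xd1
[12] xor(0x1b,0x67) = 0x7c
[13] xor(0xe7,0x80) = 0x67
[14] xor(0x00,0xda) = 0xda
[15] tail/zero = 0x00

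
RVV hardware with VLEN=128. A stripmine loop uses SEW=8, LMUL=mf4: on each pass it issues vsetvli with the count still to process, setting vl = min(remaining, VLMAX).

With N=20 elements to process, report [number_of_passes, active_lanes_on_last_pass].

VLMAX = (128 × 1/4) / 8 = 4 lanes
iterations = ceil(20/4) = 5; final-pass vl = 4

[iterations, last_vl] = [5, 4]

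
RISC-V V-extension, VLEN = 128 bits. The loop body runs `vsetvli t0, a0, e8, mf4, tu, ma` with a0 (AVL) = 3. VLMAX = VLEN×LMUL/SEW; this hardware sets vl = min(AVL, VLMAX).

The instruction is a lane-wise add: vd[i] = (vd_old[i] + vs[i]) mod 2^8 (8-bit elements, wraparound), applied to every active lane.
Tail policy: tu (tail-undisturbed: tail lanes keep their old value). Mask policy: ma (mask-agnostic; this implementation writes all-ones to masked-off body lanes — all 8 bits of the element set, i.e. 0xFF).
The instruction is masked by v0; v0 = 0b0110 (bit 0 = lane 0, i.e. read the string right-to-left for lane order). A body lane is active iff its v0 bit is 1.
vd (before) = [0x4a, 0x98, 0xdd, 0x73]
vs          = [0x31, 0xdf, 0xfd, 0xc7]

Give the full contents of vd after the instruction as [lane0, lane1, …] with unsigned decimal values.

vd = [255, 119, 218, 115]

lanes per group: 128·1/4/8 = 4
vl = min(AVL, VLMAX) = min(3, 4) = 3
[0] mask-off/ones = 0xff
[1] add(0x98,0xdf) = 0x77
[2] add(0xdd,0xfd) = 0xda
[3] tail/keep = 0x73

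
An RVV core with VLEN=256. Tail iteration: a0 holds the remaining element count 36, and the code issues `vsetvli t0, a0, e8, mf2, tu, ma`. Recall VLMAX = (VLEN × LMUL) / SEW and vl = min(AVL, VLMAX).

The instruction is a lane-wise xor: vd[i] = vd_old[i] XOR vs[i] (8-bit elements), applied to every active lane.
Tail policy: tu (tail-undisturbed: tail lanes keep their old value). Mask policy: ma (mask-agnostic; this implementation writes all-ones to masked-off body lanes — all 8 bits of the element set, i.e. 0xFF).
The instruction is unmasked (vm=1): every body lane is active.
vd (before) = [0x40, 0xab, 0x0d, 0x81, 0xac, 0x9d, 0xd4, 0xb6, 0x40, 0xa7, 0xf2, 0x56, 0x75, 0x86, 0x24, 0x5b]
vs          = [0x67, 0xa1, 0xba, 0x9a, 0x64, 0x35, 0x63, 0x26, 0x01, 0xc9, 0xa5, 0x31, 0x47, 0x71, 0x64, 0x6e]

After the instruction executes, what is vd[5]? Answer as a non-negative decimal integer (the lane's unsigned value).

VLMAX = (256 × 1/2) / 8 = 16 lanes
AVL=36 > VLMAX=16, so vl = 16
[0] xor(0x40,0x67) = 0x27
[1] xor(0xab,0xa1) = 0x0a
[2] xor(0x0d,0xba) = 0xb7
[3] xor(0x81,0x9a) = 0x1b
[4] xor(0xac,0x64) = 0xc8
[5] xor(0x9d,0x35) = 0xa8
[6] xor(0xd4,0x63) = 0xb7
[7] xor(0xb6,0x26) = 0x90
[8] xor(0x40,0x01) = 0x41
[9] xor(0xa7,0xc9) = 0x6e
[10] xor(0xf2,0xa5) = 0x57
[11] xor(0x56,0x31) = 0x67
[12] xor(0x75,0x47) = 0x32
[13] xor(0x86,0x71) = 0xf7
[14] xor(0x24,0x64) = 0x40
[15] xor(0x5b,0x6e) = 0x35

vd[5] = 168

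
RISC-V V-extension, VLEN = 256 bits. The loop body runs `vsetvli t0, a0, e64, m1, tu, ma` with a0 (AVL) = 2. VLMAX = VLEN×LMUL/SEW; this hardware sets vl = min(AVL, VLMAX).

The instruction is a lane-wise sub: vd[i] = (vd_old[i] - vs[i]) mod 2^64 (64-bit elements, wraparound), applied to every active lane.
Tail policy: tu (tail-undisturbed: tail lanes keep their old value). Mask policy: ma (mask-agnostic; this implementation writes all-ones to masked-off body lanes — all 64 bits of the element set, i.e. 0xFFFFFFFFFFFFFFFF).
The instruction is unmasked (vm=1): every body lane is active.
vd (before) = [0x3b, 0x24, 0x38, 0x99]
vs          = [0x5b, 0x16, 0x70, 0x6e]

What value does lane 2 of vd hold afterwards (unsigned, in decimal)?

VLMAX = VLEN×LMUL/SEW = 256×1/64 = 4
vl = min(AVL, VLMAX) = min(2, 4) = 2
vd[0] sub(0x3b,0x5b) -> 0xffffffffffffffe0
vd[1] sub(0x24,0x16) -> 0x0e
vd[2] tail/keep -> 0x38
vd[3] tail/keep -> 0x99

vd[2] = 56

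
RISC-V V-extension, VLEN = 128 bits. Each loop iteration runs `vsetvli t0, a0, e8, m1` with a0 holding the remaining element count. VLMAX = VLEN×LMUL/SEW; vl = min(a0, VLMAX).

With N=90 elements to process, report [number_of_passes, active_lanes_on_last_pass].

VLMAX = (128 × 1) / 8 = 16 lanes
iterations = ceil(90/16) = 6; final-pass vl = 10

[iterations, last_vl] = [6, 10]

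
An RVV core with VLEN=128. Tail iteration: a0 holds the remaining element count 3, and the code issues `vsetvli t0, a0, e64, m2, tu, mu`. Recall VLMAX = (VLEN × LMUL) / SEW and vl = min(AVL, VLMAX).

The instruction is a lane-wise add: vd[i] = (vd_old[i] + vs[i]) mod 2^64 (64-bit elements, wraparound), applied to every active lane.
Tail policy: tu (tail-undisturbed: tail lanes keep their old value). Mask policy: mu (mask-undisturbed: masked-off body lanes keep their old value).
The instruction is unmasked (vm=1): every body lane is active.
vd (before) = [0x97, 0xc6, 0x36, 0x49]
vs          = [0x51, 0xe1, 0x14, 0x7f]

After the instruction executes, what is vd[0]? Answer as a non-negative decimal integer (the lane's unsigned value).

vd[0] = 232

lanes per group: 128·2/64 = 4
AVL=3 ≤ VLMAX=4, so vl = 3
vd[0] add(0x97,0x51) -> 0xe8
vd[1] add(0xc6,0xe1) -> 0x1a7
vd[2] add(0x36,0x14) -> 0x4a
vd[3] tail/keep -> 0x49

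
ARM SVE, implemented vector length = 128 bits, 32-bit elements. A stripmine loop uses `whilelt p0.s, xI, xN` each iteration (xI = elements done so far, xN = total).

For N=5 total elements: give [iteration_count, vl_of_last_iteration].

128-bit reg / 32-bit elem → 4 lanes
5 elements at 4/iter → 2 passes, remainder 1 on the last

[iterations, last_vl] = [2, 1]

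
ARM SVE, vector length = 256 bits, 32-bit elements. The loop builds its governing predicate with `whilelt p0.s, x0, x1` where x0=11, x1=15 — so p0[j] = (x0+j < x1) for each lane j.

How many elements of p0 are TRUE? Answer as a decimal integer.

vl = 4

lane count: 256 div 32 = 8
active while 11+j < 15, i.e. j ∈ [0,4) capped at 8 ⇒ 4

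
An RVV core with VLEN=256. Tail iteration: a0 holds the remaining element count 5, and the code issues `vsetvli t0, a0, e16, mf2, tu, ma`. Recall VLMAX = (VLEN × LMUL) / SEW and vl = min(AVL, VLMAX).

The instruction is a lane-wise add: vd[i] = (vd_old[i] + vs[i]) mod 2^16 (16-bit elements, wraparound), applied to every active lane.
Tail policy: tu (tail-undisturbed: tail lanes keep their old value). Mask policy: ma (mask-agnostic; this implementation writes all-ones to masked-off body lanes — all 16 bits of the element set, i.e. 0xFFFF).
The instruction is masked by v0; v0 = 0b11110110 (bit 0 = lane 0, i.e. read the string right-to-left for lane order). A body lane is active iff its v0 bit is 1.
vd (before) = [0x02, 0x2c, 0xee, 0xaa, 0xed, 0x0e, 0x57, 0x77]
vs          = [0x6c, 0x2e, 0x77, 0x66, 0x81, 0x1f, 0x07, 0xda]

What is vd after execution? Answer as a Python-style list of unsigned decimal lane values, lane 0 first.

vd = [65535, 90, 357, 65535, 366, 14, 87, 119]

lanes per group: 256·1/2/16 = 8
AVL=5 ≤ VLMAX=8, so vl = 5
vd[0] mask-off/ones -> 0xffff
vd[1] add(0x2c,0x2e) -> 0x5a
vd[2] add(0xee,0x77) -> 0x165
vd[3] mask-off/ones -> 0xffff
vd[4] add(0xed,0x81) -> 0x16e
vd[5] tail/keep -> 0x0e
vd[6] tail/keep -> 0x57
vd[7] tail/keep -> 0x77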